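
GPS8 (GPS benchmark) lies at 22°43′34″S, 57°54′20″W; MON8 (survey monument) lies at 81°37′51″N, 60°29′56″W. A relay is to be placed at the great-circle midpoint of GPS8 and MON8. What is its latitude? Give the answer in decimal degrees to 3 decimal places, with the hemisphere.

29.455°N

GPS8: φ = -22.72611°, λ = -57.90556°
MON8: φ = +81.63083°, λ = -60.49889°
Bx = cos φ₂ cos Δλ = 0.145402,  By = cos φ₂ sin Δλ = -0.006586
φₘ = atan2(sin φ₁ + sin φ₂, √((cos φ₁ + Bx)² + By²)) = 29.45532°
λₘ = λ₁ + atan2(By, cos φ₁ + Bx) = -58.25894°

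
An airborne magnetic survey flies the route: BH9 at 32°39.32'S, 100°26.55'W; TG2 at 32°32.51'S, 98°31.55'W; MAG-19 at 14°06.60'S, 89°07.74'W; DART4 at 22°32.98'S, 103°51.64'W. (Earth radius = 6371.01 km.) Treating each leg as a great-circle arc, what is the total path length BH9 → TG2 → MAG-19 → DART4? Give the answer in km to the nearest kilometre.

BH9: φ = -32.65533°, λ = -100.44250°
TG2: φ = -32.54183°, λ = -98.52583°
MAG-19: φ = -14.11000°, λ = -89.12900°
DART4: φ = -22.54967°, λ = -103.86067°
BH9→TG2: c = 0.028251 rad, d = 179.99 km
TG2→MAG-19: c = 0.354760 rad, d = 2260.18 km
MAG-19→DART4: c = 0.284766 rad, d = 1814.25 km
Total = 179.99 + 2260.18 + 1814.25 = 4254.42 km

4254 km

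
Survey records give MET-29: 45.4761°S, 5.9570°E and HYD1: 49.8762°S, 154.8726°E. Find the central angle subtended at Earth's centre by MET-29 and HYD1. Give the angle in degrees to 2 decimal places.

80.90°

Δφ = -4.4001°,  Δλ = 148.9156°
a = sin²(Δφ/2) + cos φ₁ cos φ₂ sin²(Δλ/2) = 0.420917
c = 2·arcsin(√a) = 1.411962 rad = 80.8995°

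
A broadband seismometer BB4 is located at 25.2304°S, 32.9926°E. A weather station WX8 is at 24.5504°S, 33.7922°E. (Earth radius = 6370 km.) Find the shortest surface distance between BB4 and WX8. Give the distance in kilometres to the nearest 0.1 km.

110.5 km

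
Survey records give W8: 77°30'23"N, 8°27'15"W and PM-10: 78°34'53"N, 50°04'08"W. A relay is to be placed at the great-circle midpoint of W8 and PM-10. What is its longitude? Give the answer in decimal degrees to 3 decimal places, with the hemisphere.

W8: φ = +77.50639°, λ = -8.45417°
PM-10: φ = +78.58139°, λ = -50.06889°
Bx = cos φ₂ cos Δλ = 0.148012,  By = cos φ₂ sin Δλ = -0.131479
φₘ = atan2(sin φ₁ + sin φ₂, √((cos φ₁ + Bx)² + By²)) = 78.80176°
λₘ = λ₁ + atan2(By, cos φ₁ + Bx) = -28.29701°

28.297°W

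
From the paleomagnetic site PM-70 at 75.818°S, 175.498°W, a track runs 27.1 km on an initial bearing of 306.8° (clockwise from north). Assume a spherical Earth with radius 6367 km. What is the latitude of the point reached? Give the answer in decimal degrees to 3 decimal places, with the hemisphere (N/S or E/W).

75.671°S

δ = d/R = 27.1/6367 = 0.004256 rad
φ₂ = arcsin(sin φ₁ cos δ + cos φ₁ sin δ cos θ)
   = arcsin(-0.96952·0.99999 + 0.24500·0.00426·0.59902) = -75.67061°
λ₂ = λ₁ + atan2(sin θ sin δ cos φ₁, cos δ − sin φ₁ sin φ₂) = -176.28702°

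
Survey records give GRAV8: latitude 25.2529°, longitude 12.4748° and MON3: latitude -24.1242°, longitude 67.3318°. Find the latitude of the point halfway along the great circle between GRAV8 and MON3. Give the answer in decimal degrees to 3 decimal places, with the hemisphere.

Bx = cos φ₂ cos Δλ = 0.525345,  By = cos φ₂ sin Δλ = 0.746300
φₘ = atan2(sin φ₁ + sin φ₂, √((cos φ₁ + Bx)² + By²)) = 0.63582°
λₘ = λ₁ + atan2(By, cos φ₁ + Bx) = 40.03795°

0.636°N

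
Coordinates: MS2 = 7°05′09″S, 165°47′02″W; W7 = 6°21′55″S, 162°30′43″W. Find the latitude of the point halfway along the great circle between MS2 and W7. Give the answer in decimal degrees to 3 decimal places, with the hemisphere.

6.728°S

MS2: φ = -7.08583°, λ = -165.78389°
W7: φ = -6.36528°, λ = -162.51194°
Bx = cos φ₂ cos Δλ = 0.992215,  By = cos φ₂ sin Δλ = 0.056723
φₘ = atan2(sin φ₁ + sin φ₂, √((cos φ₁ + Bx)² + By²)) = -6.72827°
λₘ = λ₁ + atan2(By, cos φ₁ + Bx) = -164.14670°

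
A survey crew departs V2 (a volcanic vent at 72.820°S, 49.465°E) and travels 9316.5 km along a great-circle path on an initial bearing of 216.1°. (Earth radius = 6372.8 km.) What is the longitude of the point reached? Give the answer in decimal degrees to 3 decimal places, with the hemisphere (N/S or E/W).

δ = d/R = 9316.5/6372.8 = 1.461916 rad
φ₂ = arcsin(sin φ₁ cos δ + cos φ₁ sin δ cos θ)
   = arcsin(-0.95538·0.10867 + 0.29537·0.99408·-0.80799) = -19.94165°
λ₂ = λ₁ + atan2(sin θ sin δ cos φ₁, cos δ − sin φ₁ sin φ₂) = -91.99461°

91.995°W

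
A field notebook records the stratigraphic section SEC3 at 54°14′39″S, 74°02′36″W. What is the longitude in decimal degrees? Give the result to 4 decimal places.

74° + 2′/60 + 36″/3600 = 74 + 0.03333 + 0.01000 = 74.0433°

74.0433°W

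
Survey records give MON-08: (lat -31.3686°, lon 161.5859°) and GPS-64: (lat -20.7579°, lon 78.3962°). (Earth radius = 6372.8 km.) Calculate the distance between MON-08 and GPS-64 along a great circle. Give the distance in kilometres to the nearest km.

8207 km

Δφ = 10.6107°,  Δλ = -83.1897°
a = sin²(Δφ/2) + cos φ₁ cos φ₂ sin²(Δλ/2) = 0.360416
c = 2·arcsin(√a) = 1.287869 rad = 73.7895°
d = R·c = 6372.8 × 1.287869 = 8207.3 km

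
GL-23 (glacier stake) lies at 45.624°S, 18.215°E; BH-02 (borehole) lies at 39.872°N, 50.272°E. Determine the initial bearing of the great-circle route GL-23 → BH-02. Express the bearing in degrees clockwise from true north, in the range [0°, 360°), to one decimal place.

24.0°

Δλ = 32.0570°
y = sin Δλ · cos φ₂ = 0.407349
x = cos φ₁ sin φ₂ − sin φ₁ cos φ₂ cos Δλ = 0.913267
θ = atan2(y, x) = 24.0385° → 24.0385° (mod 360°)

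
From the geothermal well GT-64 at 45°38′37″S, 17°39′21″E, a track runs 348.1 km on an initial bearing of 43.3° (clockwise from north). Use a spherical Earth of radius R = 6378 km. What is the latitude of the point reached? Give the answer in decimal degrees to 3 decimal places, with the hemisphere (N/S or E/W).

GT-64: φ = -45.64361°, λ = +17.65583°
δ = d/R = 348.1/6378 = 0.054578 rad
φ₂ = arcsin(sin φ₁ cos δ + cos φ₁ sin δ cos θ)
   = arcsin(-0.71501·0.99851 + 0.69912·0.05455·0.72777) = -43.32885°
λ₂ = λ₁ + atan2(sin θ sin δ cos φ₁, cos δ − sin φ₁ sin φ₂) = 20.60390°

43.329°S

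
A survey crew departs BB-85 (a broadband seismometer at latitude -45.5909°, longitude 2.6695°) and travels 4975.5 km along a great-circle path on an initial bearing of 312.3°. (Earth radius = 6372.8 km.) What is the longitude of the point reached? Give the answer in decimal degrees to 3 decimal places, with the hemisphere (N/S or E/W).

29.256°W

δ = d/R = 4975.5/6372.8 = 0.780740 rad
φ₂ = arcsin(sin φ₁ cos δ + cos φ₁ sin δ cos θ)
   = arcsin(-0.71436·0.71039 + 0.69978·0.70381·0.67301) = -10.13769°
λ₂ = λ₁ + atan2(sin θ sin δ cos φ₁, cos δ − sin φ₁ sin φ₂) = -29.25574°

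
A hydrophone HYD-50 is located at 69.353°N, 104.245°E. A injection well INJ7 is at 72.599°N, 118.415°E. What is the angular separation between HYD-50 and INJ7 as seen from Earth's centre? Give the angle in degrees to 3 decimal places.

Δφ = 3.2460°,  Δλ = 14.1700°
a = sin²(Δφ/2) + cos φ₁ cos φ₂ sin²(Δλ/2) = 0.002406
c = 2·arcsin(√a) = 0.098150 rad = 5.6236°

5.624°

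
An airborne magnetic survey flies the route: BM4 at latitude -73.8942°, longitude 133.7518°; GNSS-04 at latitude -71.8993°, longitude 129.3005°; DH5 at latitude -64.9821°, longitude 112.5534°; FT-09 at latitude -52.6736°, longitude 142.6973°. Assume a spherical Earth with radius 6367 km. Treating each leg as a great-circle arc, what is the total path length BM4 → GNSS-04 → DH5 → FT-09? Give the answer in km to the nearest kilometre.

3460 km

BM4→GNSS-04: c = 0.041621 rad, d = 265.00 km
GNSS-04→DH5: c = 0.160494 rad, d = 1021.87 km
DH5→FT-09: c = 0.341252 rad, d = 2172.75 km
Total = 265.00 + 1021.87 + 2172.75 = 3459.62 km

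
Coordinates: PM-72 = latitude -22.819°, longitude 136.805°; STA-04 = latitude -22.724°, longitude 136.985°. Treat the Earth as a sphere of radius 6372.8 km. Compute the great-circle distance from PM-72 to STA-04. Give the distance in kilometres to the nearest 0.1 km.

21.3 km

Δφ = 0.0950°,  Δλ = 0.1800°
a = sin²(Δφ/2) + cos φ₁ cos φ₂ sin²(Δλ/2) = 0.000003
c = 2·arcsin(√a) = 0.003338 rad = 0.1912°
d = R·c = 6372.8 × 0.003338 = 21.3 km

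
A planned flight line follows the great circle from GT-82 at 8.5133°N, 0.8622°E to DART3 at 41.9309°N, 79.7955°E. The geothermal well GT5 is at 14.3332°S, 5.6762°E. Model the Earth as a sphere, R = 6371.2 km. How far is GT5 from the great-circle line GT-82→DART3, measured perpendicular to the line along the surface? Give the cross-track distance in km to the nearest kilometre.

2246 km

δ₁₃ = central angle GT-82→GT5 = 0.407364 rad  (haversine)
θ₁₃ = bearing GT-82→GT5 = 168.157°,  θ₁₂ = bearing GT-82→DART3 = 48.775°
dₓₜ = R·arcsin(sin δ₁₃ · sin(θ₁₃ − θ₁₂)) = 6371.2·arcsin(0.39619·sin(119.382°)) = 2245.728 km
|dₓₜ| = 2245.728 km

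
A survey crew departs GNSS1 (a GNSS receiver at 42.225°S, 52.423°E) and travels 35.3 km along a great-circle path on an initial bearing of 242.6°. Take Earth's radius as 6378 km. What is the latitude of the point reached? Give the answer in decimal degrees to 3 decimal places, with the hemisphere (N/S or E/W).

42.370°S

δ = d/R = 35.3/6378 = 0.005535 rad
φ₂ = arcsin(sin φ₁ cos δ + cos φ₁ sin δ cos θ)
   = arcsin(-0.67204·0.99998 + 0.74051·0.00553·-0.46020) = -42.37031°
λ₂ = λ₁ + atan2(sin θ sin δ cos φ₁, cos δ − sin φ₁ sin φ₂) = 52.04193°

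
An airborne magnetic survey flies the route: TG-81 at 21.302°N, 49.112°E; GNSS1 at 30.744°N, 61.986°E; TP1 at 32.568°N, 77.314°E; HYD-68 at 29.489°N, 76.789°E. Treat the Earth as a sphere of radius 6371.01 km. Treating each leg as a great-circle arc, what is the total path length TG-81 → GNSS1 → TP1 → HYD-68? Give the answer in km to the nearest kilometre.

3468 km

TG-81→GNSS1: c = 0.260259 rad, d = 1658.11 km
GNSS1→TP1: c = 0.229728 rad, d = 1463.60 km
TP1→HYD-68: c = 0.054309 rad, d = 346.00 km
Total = 1658.11 + 1463.60 + 346.00 = 3467.71 km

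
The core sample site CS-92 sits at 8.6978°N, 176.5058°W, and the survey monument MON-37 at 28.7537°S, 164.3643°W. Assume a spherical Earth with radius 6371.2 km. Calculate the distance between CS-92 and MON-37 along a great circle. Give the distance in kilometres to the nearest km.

Δφ = -37.4515°,  Δλ = 12.1415°
a = sin²(Δφ/2) + cos φ₁ cos φ₂ sin²(Δλ/2) = 0.112758
c = 2·arcsin(√a) = 0.684899 rad = 39.2418°
d = R·c = 6371.2 × 0.684899 = 4363.6 km

4364 km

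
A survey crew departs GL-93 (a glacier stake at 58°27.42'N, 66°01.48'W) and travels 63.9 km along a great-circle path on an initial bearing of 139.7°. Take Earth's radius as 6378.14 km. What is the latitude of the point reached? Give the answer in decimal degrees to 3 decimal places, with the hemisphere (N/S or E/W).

58.017°N

GL-93: φ = +58.45700°, λ = -66.02467°
δ = d/R = 63.9/6378.14 = 0.010019 rad
φ₂ = arcsin(sin φ₁ cos δ + cos φ₁ sin δ cos θ)
   = arcsin(0.85225·0.99995 + 0.52314·0.01002·-0.76267) = 58.01728°
λ₂ = λ₁ + atan2(sin θ sin δ cos φ₁, cos δ − sin φ₁ sin φ₂) = -65.32370°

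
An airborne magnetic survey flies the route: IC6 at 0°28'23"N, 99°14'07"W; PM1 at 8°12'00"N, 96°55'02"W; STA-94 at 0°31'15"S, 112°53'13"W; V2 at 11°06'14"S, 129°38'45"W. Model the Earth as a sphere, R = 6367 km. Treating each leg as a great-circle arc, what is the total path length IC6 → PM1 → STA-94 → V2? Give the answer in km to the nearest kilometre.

5105 km

IC6: φ = +0.47306°, λ = -99.23528°
PM1: φ = +8.20000°, λ = -96.91722°
STA-94: φ = -0.52083°, λ = -112.88694°
V2: φ = -11.10389°, λ = -129.64583°
IC6→PM1: c = 0.140756 rad, d = 896.20 km
PM1→STA-94: c = 0.316784 rad, d = 2016.96 km
STA-94→V2: c = 0.344296 rad, d = 2192.13 km
Total = 896.20 + 2016.96 + 2192.13 = 5105.29 km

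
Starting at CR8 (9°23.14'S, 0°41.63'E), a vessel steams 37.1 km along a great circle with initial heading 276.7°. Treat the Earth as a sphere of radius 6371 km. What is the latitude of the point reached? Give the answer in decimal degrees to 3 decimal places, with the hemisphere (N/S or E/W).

9.347°S

CR8: φ = -9.38567°, λ = +0.69383°
δ = d/R = 37.1/6371 = 0.005823 rad
φ₂ = arcsin(sin φ₁ cos δ + cos φ₁ sin δ cos θ)
   = arcsin(-0.16308·0.99998 + 0.98661·0.00582·0.11667) = -9.34658°
λ₂ = λ₁ + atan2(sin θ sin δ cos φ₁, cos δ − sin φ₁ sin φ₂) = 0.35801°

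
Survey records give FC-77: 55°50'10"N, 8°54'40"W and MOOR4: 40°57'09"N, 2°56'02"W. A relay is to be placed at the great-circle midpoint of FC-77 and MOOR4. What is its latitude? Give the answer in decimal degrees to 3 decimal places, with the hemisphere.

48.432°N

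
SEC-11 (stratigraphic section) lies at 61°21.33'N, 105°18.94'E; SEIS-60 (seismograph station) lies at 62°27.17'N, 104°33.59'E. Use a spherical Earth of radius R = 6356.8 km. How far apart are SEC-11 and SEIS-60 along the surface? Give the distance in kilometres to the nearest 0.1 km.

128.0 km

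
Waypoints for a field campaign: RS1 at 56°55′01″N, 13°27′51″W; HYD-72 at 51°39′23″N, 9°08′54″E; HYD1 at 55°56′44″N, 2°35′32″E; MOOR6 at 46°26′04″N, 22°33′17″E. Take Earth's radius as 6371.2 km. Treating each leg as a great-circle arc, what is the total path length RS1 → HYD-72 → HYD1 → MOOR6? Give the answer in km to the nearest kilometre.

RS1: φ = +56.91694°, λ = -13.46417°
HYD-72: φ = +51.65639°, λ = +9.14833°
HYD1: φ = +55.94556°, λ = +2.59222°
MOOR6: φ = +46.43444°, λ = +22.55472°
RS1→HYD-72: c = 0.246567 rad, d = 1570.93 km
HYD-72→HYD1: c = 0.100765 rad, d = 641.99 km
HYD1→MOOR6: c = 0.272632 rad, d = 1736.99 km
Total = 1570.93 + 641.99 + 1736.99 = 3949.92 km

3950 km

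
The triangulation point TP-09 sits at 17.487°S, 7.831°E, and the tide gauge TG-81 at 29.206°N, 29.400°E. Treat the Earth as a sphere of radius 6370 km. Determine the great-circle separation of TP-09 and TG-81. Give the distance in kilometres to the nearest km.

5684 km

Δφ = 46.6930°,  Δλ = 21.5690°
a = sin²(Δφ/2) + cos φ₁ cos φ₂ sin²(Δλ/2) = 0.186195
c = 2·arcsin(√a) = 0.892317 rad = 51.1260°
d = R·c = 6370 × 0.892317 = 5684.1 km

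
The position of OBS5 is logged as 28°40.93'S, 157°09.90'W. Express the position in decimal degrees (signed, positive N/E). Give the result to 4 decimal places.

-28.6822°, -157.1650°

lat: 28.6822° S → -28.6822°
lon: 157.1650° W → -157.1650°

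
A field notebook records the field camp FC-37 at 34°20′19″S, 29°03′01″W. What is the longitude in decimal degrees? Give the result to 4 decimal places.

29° + 3′/60 + 1″/3600 = 29 + 0.05000 + 0.00028 = 29.0503°

29.0503°W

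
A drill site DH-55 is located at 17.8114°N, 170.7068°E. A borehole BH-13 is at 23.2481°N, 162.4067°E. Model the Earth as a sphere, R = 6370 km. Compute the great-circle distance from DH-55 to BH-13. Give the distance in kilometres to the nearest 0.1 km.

1054.1 km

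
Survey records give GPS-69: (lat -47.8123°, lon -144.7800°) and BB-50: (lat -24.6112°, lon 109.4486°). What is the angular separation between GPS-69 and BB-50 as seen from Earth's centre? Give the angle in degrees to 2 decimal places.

81.80°

Δφ = 23.2011°,  Δλ = -105.7714°
a = sin²(Δφ/2) + cos φ₁ cos φ₂ sin²(Δλ/2) = 0.428687
c = 2·arcsin(√a) = 1.427682 rad = 81.8002°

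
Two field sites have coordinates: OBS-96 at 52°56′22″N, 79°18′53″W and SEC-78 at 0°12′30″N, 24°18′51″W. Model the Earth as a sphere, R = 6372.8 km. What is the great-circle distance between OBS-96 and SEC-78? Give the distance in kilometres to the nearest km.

OBS-96: φ = +52.93944°, λ = -79.31472°
SEC-78: φ = +0.20833°, λ = -24.31417°
Δφ = -52.7311°,  Δλ = 55.0006°
a = sin²(Δφ/2) + cos φ₁ cos φ₂ sin²(Δλ/2) = 0.325717
c = 2·arcsin(√a) = 1.214756 rad = 69.6004°
d = R·c = 6372.8 × 1.214756 = 7741.4 km

7741 km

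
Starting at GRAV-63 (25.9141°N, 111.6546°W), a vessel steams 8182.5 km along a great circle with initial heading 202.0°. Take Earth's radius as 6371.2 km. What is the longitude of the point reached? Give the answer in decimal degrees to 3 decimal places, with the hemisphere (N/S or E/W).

δ = d/R = 8182.5/6371.2 = 1.284295 rad
φ₂ = arcsin(sin φ₁ cos δ + cos φ₁ sin δ cos θ)
   = arcsin(0.43702·0.28260 + 0.89945·0.95924·-0.92718) = -42.56768°
λ₂ = λ₁ + atan2(sin θ sin δ cos φ₁, cos δ − sin φ₁ sin φ₂) = -140.85805°

140.858°W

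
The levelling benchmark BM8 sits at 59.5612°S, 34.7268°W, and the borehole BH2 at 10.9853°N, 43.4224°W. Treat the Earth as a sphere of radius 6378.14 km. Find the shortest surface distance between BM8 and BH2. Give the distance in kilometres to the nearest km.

Δφ = 70.5465°,  Δλ = -8.6956°
a = sin²(Δφ/2) + cos φ₁ cos φ₂ sin²(Δλ/2) = 0.336337
c = 2·arcsin(√a) = 1.237325 rad = 70.8935°
d = R·c = 6378.14 × 1.237325 = 7891.8 km

7892 km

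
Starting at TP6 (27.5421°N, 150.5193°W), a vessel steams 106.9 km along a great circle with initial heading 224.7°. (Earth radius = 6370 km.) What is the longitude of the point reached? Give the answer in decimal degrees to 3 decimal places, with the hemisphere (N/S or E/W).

δ = d/R = 106.9/6370 = 0.016782 rad
φ₂ = arcsin(sin φ₁ cos δ + cos φ₁ sin δ cos θ)
   = arcsin(0.46240·0.99986 + 0.88667·0.01678·-0.71080) = 26.85659°
λ₂ = λ₁ + atan2(sin θ sin δ cos φ₁, cos δ − sin φ₁ sin φ₂) = -151.27739°

151.277°W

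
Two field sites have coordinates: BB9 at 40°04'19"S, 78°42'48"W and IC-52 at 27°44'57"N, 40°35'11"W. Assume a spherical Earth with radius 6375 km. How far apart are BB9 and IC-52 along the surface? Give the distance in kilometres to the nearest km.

8515 km

BB9: φ = -40.07194°, λ = -78.71333°
IC-52: φ = +27.74917°, λ = -40.58639°
Δφ = 67.8211°,  Δλ = 38.1269°
a = sin²(Δφ/2) + cos φ₁ cos φ₂ sin²(Δλ/2) = 0.383495
c = 2·arcsin(√a) = 1.335626 rad = 76.5257°
d = R·c = 6375 × 1.335626 = 8514.6 km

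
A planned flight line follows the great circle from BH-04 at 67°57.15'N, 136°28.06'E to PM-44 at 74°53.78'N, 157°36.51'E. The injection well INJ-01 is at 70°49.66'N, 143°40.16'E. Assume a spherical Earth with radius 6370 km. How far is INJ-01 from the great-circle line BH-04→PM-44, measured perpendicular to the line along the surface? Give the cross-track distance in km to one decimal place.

27.1 km

BH-04: φ = +67.95250°, λ = +136.46767°
PM-44: φ = +74.89633°, λ = +157.60850°
INJ-01: φ = +70.82767°, λ = +143.66933°
δ₁₃ = central angle BH-04→INJ-01 = 0.066816 rad  (haversine)
θ₁₃ = bearing BH-04→INJ-01 = 38.071°,  θ₁₂ = bearing BH-04→PM-44 = 34.419°
dₓₜ = R·arcsin(sin δ₁₃ · sin(θ₁₃ − θ₁₂)) = 6370·arcsin(0.06677·sin(3.652°)) = 27.088 km
|dₓₜ| = 27.088 km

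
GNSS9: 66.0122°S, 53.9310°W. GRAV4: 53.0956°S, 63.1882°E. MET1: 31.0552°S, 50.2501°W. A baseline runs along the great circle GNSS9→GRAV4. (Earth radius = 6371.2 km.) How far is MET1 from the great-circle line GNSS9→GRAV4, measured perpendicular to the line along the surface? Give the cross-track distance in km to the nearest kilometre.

2826 km

δ₁₃ = central angle GNSS9→MET1 = 0.611368 rad  (haversine)
θ₁₃ = bearing GNSS9→MET1 = 5.498°,  θ₁₂ = bearing GNSS9→GRAV4 = 137.101°
dₓₜ = R·arcsin(sin δ₁₃ · sin(θ₁₃ − θ₁₂)) = 6371.2·arcsin(0.57399·sin(-131.603°)) = -2826.378 km
|dₓₜ| = 2826.378 km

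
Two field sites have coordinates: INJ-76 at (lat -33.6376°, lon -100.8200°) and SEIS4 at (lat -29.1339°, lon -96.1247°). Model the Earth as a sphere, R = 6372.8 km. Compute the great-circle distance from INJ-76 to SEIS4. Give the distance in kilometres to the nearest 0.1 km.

Δφ = 4.5037°,  Δλ = 4.6953°
a = sin²(Δφ/2) + cos φ₁ cos φ₂ sin²(Δλ/2) = 0.002764
c = 2·arcsin(√a) = 0.105198 rad = 6.0274°
d = R·c = 6372.8 × 0.105198 = 670.4 km

670.4 km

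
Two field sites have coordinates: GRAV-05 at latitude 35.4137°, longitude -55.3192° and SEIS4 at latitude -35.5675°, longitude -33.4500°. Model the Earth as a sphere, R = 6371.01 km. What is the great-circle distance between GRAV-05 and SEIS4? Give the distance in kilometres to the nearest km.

8212 km

Δφ = -70.9812°,  Δλ = 21.8692°
a = sin²(Δφ/2) + cos φ₁ cos φ₂ sin²(Δλ/2) = 0.360914
c = 2·arcsin(√a) = 1.288907 rad = 73.8489°
d = R·c = 6371.01 × 1.288907 = 8211.6 km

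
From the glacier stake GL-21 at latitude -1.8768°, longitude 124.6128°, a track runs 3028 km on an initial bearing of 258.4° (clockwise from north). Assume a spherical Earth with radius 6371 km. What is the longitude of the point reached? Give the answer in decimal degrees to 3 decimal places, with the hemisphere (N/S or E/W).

97.769°E

δ = d/R = 3028/6371 = 0.475279 rad
φ₂ = arcsin(sin φ₁ cos δ + cos φ₁ sin δ cos θ)
   = arcsin(-0.03275·0.88917 + 0.99946·0.45759·-0.20108) = -6.95454°
λ₂ = λ₁ + atan2(sin θ sin δ cos φ₁, cos δ − sin φ₁ sin φ₂) = 97.76883°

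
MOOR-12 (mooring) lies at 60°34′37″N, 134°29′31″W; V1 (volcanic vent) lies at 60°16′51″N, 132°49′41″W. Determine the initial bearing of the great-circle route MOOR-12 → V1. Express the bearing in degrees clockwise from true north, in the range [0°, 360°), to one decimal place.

109.1°

MOOR-12: φ = +60.57694°, λ = -134.49194°
V1: φ = +60.28083°, λ = -132.82806°
Δλ = 1.6639°
y = sin Δλ · cos φ₂ = 0.014395
x = cos φ₁ sin φ₂ − sin φ₁ cos φ₂ cos Δλ = -0.004986
θ = atan2(y, x) = 109.1050° → 109.1050° (mod 360°)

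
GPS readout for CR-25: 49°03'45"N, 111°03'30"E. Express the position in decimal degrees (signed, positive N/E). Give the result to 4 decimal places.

lat: 49.0625° N → +49.0625°
lon: 111.0583° E → +111.0583°

+49.0625°, +111.0583°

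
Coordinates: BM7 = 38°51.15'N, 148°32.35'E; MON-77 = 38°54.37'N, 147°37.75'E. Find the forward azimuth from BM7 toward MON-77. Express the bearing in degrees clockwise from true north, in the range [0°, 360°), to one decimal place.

BM7: φ = +38.85250°, λ = +148.53917°
MON-77: φ = +38.90617°, λ = +147.62917°
Δλ = -0.9100°
y = sin Δλ · cos φ₂ = -0.012359
x = cos φ₁ sin φ₂ − sin φ₁ cos φ₂ cos Δλ = 0.000998
θ = atan2(y, x) = -85.3822° → 274.6178° (mod 360°)

274.6°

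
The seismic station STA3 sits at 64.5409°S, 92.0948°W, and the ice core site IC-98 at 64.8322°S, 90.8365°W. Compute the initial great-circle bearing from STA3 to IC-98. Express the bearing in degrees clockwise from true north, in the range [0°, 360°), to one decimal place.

Δλ = 1.2583°
y = sin Δλ · cos φ₂ = 0.009339
x = cos φ₁ sin φ₂ − sin φ₁ cos φ₂ cos Δλ = -0.005177
θ = atan2(y, x) = 119.0006° → 119.0006° (mod 360°)

119.0°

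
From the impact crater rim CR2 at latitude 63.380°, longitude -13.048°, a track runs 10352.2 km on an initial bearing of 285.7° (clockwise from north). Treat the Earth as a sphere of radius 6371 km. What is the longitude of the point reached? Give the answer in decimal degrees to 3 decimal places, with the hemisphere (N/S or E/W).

118.504°W

δ = d/R = 10352.2/6371 = 1.624894 rad
φ₂ = arcsin(sin φ₁ cos δ + cos φ₁ sin δ cos θ)
   = arcsin(0.89400·-0.05407 + 0.44807·0.99854·0.27060) = 4.17087°
λ₂ = λ₁ + atan2(sin θ sin δ cos φ₁, cos δ − sin φ₁ sin φ₂) = -118.50386°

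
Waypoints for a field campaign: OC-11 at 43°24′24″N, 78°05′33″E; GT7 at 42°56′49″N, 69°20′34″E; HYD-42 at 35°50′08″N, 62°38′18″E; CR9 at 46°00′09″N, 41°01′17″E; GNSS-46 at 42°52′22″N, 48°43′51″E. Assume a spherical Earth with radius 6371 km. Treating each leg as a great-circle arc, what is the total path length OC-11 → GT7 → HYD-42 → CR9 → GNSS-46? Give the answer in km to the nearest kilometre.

4521 km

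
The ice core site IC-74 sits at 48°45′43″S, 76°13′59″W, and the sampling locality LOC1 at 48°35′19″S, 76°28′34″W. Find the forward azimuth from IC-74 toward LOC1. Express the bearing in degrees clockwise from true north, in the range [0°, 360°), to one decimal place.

317.1°

IC-74: φ = -48.76194°, λ = -76.23306°
LOC1: φ = -48.58861°, λ = -76.47611°
Δλ = -0.2431°
y = sin Δλ · cos φ₂ = -0.002806
x = cos φ₁ sin φ₂ − sin φ₁ cos φ₂ cos Δλ = 0.003021
θ = atan2(y, x) = -42.8891° → 317.1109° (mod 360°)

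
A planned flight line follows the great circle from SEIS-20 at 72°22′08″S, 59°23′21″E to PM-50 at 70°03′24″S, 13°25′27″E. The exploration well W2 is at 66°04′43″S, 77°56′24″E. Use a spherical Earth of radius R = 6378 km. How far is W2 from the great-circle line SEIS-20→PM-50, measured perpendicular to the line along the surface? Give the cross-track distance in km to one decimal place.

363.5 km

SEIS-20: φ = -72.36889°, λ = +59.38917°
PM-50: φ = -70.05667°, λ = +13.42417°
W2: φ = -66.07861°, λ = +77.94000°
δ₁₃ = central angle SEIS-20→W2 = 0.157654 rad  (haversine)
θ₁₃ = bearing SEIS-20→W2 = 55.252°,  θ₁₂ = bearing SEIS-20→PM-50 = 256.522°
dₓₜ = R·arcsin(sin δ₁₃ · sin(θ₁₃ − θ₁₂)) = 6378·arcsin(0.15700·sin(-201.271°)) = 363.468 km
|dₓₜ| = 363.468 km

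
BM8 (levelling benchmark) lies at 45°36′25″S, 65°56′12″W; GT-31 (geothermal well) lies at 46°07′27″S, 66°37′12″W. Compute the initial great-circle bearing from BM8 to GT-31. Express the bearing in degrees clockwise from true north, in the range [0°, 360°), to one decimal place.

BM8: φ = -45.60694°, λ = -65.93667°
GT-31: φ = -46.12417°, λ = -66.62000°
Δλ = -0.6833°
y = sin Δλ · cos φ₂ = -0.008266
x = cos φ₁ sin φ₂ − sin φ₁ cos φ₂ cos Δλ = -0.009062
θ = atan2(y, x) = -137.6313° → 222.3687° (mod 360°)

222.4°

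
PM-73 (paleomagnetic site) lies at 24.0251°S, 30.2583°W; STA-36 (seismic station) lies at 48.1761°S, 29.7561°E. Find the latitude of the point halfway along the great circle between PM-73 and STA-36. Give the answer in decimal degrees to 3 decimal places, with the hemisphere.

39.987°S

Bx = cos φ₂ cos Δλ = 0.333277,  By = cos φ₂ sin Δλ = 0.577587
φₘ = atan2(sin φ₁ + sin φ₂, √((cos φ₁ + Bx)² + By²)) = -39.98671°
λₘ = λ₁ + atan2(By, cos φ₁ + Bx) = -5.39937°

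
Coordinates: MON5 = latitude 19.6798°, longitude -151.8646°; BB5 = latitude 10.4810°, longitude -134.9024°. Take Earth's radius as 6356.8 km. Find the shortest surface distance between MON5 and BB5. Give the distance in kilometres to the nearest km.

Δφ = -9.1988°,  Δλ = 16.9622°
a = sin²(Δφ/2) + cos φ₁ cos φ₂ sin²(Δλ/2) = 0.026569
c = 2·arcsin(√a) = 0.327463 rad = 18.7622°
d = R·c = 6356.8 × 0.327463 = 2081.6 km

2082 km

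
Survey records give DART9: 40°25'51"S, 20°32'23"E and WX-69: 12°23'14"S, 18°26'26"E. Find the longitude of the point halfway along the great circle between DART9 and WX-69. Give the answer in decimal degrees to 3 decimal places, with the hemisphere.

DART9: φ = -40.43083°, λ = +20.53972°
WX-69: φ = -12.38722°, λ = +18.44056°
Bx = cos φ₂ cos Δλ = 0.976065,  By = cos φ₂ sin Δλ = -0.035776
φₘ = atan2(sin φ₁ + sin φ₂, √((cos φ₁ + Bx)² + By²)) = -26.41280°
λₘ = λ₁ + atan2(By, cos φ₁ + Bx) = 19.35996°

19.360°E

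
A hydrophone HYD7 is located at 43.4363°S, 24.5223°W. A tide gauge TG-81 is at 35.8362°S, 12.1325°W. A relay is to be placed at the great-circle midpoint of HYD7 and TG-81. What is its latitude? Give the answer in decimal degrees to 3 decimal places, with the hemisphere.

39.801°S

Bx = cos φ₂ cos Δλ = 0.791813,  By = cos φ₂ sin Δλ = 0.173944
φₘ = atan2(sin φ₁ + sin φ₂, √((cos φ₁ + Bx)² + By²)) = -39.80068°
λₘ = λ₁ + atan2(By, cos φ₁ + Bx) = -17.98523°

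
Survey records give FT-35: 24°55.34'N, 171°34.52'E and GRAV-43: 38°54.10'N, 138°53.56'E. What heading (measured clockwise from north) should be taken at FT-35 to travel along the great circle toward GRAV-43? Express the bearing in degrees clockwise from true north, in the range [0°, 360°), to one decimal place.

304.9°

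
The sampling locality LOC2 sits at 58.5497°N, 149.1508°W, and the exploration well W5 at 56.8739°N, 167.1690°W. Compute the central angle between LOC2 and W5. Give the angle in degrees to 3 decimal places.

Δφ = -1.6758°,  Δλ = -18.0182°
a = sin²(Δφ/2) + cos φ₁ cos φ₂ sin²(Δλ/2) = 0.007206
c = 2·arcsin(√a) = 0.169975 rad = 9.7389°

9.739°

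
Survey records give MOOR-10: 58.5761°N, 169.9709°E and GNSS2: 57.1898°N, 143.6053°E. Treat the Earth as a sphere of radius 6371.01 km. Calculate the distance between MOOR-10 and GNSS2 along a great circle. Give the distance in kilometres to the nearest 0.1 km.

Δφ = -1.3863°,  Δλ = -26.3656°
a = sin²(Δφ/2) + cos φ₁ cos φ₂ sin²(Δλ/2) = 0.014840
c = 2·arcsin(√a) = 0.244243 rad = 13.9941°
d = R·c = 6371.01 × 0.244243 = 1556.1 km

1556.1 km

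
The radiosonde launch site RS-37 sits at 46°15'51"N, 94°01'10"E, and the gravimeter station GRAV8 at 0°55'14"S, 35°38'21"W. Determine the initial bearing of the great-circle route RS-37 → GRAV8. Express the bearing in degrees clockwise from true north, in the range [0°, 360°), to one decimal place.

RS-37: φ = +46.26417°, λ = +94.01944°
GRAV8: φ = -0.92056°, λ = -35.63917°
Δλ = -129.6586°
y = sin Δλ · cos φ₂ = -0.769761
x = cos φ₁ sin φ₂ − sin φ₁ cos φ₂ cos Δλ = 0.449964
θ = atan2(y, x) = -59.6916° → 300.3084° (mod 360°)

300.3°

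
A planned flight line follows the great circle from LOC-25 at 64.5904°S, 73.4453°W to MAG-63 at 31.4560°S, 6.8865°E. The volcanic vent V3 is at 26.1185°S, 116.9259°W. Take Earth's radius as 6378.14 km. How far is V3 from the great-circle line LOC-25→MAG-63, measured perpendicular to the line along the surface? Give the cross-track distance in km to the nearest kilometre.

2132 km

δ₁₃ = central angle LOC-25→V3 = 0.826849 rad  (haversine)
θ₁₃ = bearing LOC-25→V3 = 302.893°,  θ₁₂ = bearing LOC-25→MAG-63 = 96.413°
dₓₜ = R·arcsin(sin δ₁₃ · sin(θ₁₃ − θ₁₂)) = 6378.14·arcsin(0.73580·sin(206.480°)) = -2132.056 km
|dₓₜ| = 2132.056 km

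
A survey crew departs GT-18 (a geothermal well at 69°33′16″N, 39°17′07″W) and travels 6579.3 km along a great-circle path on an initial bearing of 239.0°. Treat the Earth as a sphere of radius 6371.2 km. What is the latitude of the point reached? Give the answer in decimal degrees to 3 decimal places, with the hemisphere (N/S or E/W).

GT-18: φ = +69.55444°, λ = -39.28528°
δ = d/R = 6579.3/6371.2 = 1.032663 rad
φ₂ = arcsin(sin φ₁ cos δ + cos φ₁ sin δ cos θ)
   = arcsin(0.93700·0.51253 + 0.34932·0.85867·-0.51504) = 19.01180°
λ₂ = λ₁ + atan2(sin θ sin δ cos φ₁, cos δ − sin φ₁ sin φ₂) = -90.40747°

19.012°N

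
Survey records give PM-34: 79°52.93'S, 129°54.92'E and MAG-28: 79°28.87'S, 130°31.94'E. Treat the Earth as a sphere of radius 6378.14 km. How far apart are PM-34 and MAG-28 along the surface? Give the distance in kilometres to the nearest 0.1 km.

46.3 km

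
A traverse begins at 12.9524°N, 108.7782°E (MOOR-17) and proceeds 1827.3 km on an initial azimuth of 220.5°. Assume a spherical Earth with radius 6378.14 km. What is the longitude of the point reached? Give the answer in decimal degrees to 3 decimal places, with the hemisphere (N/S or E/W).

98.203°E

δ = d/R = 1827.3/6378.14 = 0.286494 rad
φ₂ = arcsin(sin φ₁ cos δ + cos φ₁ sin δ cos θ)
   = arcsin(0.22414·0.95924 + 0.97456·0.28259·-0.76041) = 0.32023°
λ₂ = λ₁ + atan2(sin θ sin δ cos φ₁, cos δ − sin φ₁ sin φ₂) = 98.20270°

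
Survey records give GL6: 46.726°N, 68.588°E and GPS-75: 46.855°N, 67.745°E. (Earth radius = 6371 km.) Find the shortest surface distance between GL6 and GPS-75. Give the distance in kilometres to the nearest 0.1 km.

Δφ = 0.1290°,  Δλ = -0.8430°
a = sin²(Δφ/2) + cos φ₁ cos φ₂ sin²(Δλ/2) = 0.000027
c = 2·arcsin(√a) = 0.010322 rad = 0.5914°
d = R·c = 6371 × 0.010322 = 65.8 km

65.8 km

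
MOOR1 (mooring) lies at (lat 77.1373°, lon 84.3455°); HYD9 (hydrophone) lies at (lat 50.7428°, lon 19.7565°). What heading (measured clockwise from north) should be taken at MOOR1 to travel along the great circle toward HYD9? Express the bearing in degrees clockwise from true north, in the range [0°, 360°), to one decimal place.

Δλ = -64.5890°
y = sin Δλ · cos φ₂ = -0.571581
x = cos φ₁ sin φ₂ − sin φ₁ cos φ₂ cos Δλ = -0.092353
θ = atan2(y, x) = -99.1782° → 260.8218° (mod 360°)

260.8°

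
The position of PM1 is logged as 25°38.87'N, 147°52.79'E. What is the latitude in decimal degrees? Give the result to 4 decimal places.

25.6478°N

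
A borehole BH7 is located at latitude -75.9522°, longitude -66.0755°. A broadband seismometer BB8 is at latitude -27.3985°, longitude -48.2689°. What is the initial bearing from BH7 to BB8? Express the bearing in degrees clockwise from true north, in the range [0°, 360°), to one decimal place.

21.0°

Δλ = 17.8066°
y = sin Δλ · cos φ₂ = 0.271502
x = cos φ₁ sin φ₂ − sin φ₁ cos φ₂ cos Δλ = 0.708316
θ = atan2(y, x) = 20.9721° → 20.9721° (mod 360°)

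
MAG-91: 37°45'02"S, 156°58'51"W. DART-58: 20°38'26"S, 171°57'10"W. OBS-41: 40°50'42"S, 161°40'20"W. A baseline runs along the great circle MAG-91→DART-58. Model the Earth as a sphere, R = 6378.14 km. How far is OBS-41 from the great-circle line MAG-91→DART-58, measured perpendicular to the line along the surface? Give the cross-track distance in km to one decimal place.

MAG-91: φ = -37.75056°, λ = -156.98083°
DART-58: φ = -20.64056°, λ = -171.95278°
OBS-41: φ = -40.84500°, λ = -161.67222°
δ₁₃ = central angle MAG-91→OBS-41 = 0.083235 rad  (haversine)
θ₁₃ = bearing MAG-91→OBS-41 = 228.090°,  θ₁₂ = bearing MAG-91→DART-58 = 318.655°
dₓₜ = R·arcsin(sin δ₁₃ · sin(θ₁₃ − θ₁₂)) = 6378.14·arcsin(0.08314·sin(-90.565°)) = -530.859 km
|dₓₜ| = 530.859 km

530.9 km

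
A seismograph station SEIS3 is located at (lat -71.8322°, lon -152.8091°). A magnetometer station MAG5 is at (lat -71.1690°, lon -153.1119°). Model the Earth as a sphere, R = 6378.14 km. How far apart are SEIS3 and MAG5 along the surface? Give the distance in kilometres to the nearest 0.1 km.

74.6 km

Δφ = 0.6632°,  Δλ = -0.3028°
a = sin²(Δφ/2) + cos φ₁ cos φ₂ sin²(Δλ/2) = 0.000034
c = 2·arcsin(√a) = 0.011696 rad = 0.6701°
d = R·c = 6378.14 × 0.011696 = 74.6 km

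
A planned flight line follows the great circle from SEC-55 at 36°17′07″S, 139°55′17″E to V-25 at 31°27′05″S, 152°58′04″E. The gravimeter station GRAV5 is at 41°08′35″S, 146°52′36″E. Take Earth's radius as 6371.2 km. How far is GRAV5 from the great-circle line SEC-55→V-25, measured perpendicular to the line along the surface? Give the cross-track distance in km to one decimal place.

SEC-55: φ = -36.28528°, λ = +139.92139°
V-25: φ = -31.45139°, λ = +152.96778°
GRAV5: φ = -41.14306°, λ = +146.87667°
δ₁₃ = central angle SEC-55→GRAV5 = 0.127044 rad  (haversine)
θ₁₃ = bearing SEC-55→GRAV5 = 133.967°,  θ₁₂ = bearing SEC-55→V-25 = 69.700°
dₓₜ = R·arcsin(sin δ₁₃ · sin(θ₁₃ − θ₁₂)) = 6371.2·arcsin(0.12670·sin(64.267°)) = 728.777 km
|dₓₜ| = 728.777 km

728.8 km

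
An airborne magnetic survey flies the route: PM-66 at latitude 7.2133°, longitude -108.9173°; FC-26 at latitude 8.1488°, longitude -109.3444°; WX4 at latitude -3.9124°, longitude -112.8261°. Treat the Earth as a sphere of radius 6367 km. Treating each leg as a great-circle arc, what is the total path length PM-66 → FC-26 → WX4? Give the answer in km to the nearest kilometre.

PM-66→FC-26: c = 0.017921 rad, d = 114.10 km
FC-26→WX4: c = 0.219060 rad, d = 1394.76 km
Total = 114.10 + 1394.76 = 1508.86 km

1509 km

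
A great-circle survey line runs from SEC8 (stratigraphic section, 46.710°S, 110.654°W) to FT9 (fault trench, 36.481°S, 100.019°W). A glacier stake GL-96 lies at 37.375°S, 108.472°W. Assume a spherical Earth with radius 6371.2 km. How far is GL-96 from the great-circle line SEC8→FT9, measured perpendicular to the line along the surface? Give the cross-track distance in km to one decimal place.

539.8 km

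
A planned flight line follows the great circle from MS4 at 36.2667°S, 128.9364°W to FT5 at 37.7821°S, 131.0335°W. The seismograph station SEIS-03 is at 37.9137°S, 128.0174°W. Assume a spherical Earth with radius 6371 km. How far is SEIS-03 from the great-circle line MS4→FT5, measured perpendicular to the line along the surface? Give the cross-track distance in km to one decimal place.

δ₁₃ = central angle MS4→SEIS-03 = 0.031464 rad  (haversine)
θ₁₃ = bearing MS4→SEIS-03 = 156.282°,  θ₁₂ = bearing MS4→FT5 = 227.224°
dₓₜ = R·arcsin(sin δ₁₃ · sin(θ₁₃ − θ₁₂)) = 6371·arcsin(0.03146·sin(-70.942°)) = -189.466 km
|dₓₜ| = 189.466 km

189.5 km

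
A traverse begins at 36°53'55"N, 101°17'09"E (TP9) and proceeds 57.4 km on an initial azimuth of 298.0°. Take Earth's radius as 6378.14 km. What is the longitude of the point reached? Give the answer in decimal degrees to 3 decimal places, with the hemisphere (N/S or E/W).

100.715°E

TP9: φ = +36.89861°, λ = +101.28583°
δ = d/R = 57.4/6378.14 = 0.008999 rad
φ₂ = arcsin(sin φ₁ cos δ + cos φ₁ sin δ cos θ)
   = arcsin(0.60040·0.99996 + 0.79970·0.00900·0.46947) = 37.13932°
λ₂ = λ₁ + atan2(sin θ sin δ cos φ₁, cos δ − sin φ₁ sin φ₂) = 100.71472°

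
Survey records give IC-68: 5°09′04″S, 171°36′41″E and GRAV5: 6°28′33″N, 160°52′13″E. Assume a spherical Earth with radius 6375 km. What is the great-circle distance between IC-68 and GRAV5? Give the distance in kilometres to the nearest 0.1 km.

IC-68: φ = -5.15111°, λ = +171.61139°
GRAV5: φ = +6.47583°, λ = +160.87028°
Δφ = 11.6269°,  Δλ = -10.7411°
a = sin²(Δφ/2) + cos φ₁ cos φ₂ sin²(Δλ/2) = 0.018929
c = 2·arcsin(√a) = 0.276041 rad = 15.8160°
d = R·c = 6375 × 0.276041 = 1759.8 km

1759.8 km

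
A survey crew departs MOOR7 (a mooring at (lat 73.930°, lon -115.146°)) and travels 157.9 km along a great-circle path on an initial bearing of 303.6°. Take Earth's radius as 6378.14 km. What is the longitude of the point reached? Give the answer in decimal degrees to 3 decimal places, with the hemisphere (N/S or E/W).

δ = d/R = 157.9/6378.14 = 0.024756 rad
φ₂ = arcsin(sin φ₁ cos δ + cos φ₁ sin δ cos θ)
   = arcsin(0.96092·0.99969 + 0.27681·0.02475·0.55339) = 74.67056°
λ₂ = λ₁ + atan2(sin θ sin δ cos φ₁, cos δ − sin φ₁ sin φ₂) = -119.61903°

119.619°W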